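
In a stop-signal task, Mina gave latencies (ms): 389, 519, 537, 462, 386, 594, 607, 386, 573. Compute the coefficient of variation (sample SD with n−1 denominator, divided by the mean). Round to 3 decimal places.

n = 9, Σ = 4453, M = 494.7778
Σ(x−M)² = 66855.556; s = √(66855.556/8) = 91.4163
CV = 91.4163 / 494.7778 = 0.18476

0.185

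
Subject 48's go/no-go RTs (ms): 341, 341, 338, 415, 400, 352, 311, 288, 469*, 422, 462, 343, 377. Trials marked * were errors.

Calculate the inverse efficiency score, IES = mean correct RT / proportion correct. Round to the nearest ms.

396 ms

Correct trials (n=12): 341, 341, 338, 415, 400, 352, 311, 288, 422, 462, 343, 377
Mean correct RT = 4390/12 = 365.8333 ms
Proportion correct = 12/13
IES = 365.8333 / (12/13) = 396.319 ms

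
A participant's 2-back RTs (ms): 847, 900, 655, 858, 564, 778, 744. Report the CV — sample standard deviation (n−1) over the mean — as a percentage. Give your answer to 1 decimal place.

15.7%

n = 7, Σ = 5346, M = 763.7143
Σ(x−M)² = 86697.429; s = √(86697.429/6) = 120.2064
CV = 120.2064 / 763.7143 = 0.15740 = 15.740%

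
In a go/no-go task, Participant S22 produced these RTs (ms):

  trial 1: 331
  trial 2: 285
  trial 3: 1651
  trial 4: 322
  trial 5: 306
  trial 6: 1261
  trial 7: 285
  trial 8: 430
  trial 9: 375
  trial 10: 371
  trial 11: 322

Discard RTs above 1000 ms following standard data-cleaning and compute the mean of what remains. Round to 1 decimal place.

Excluded: 1261, 1651
Retained (n=9): Σ = 3027
Mean = 3027/9 = 336.3333

336.3 ms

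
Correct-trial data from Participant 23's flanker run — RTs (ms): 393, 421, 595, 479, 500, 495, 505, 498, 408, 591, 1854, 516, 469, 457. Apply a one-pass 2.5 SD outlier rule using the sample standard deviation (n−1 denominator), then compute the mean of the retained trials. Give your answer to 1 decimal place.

n = 14, ΣRT = 8181, M = 584.357
Σ(x−M)² = 1780711.21; s = √(1780711.21/13) = 370.105
Cutoffs: 584.357 ± 2.5·370.105 → [-340.9, 1509.6]
Outside: 1854 → excluded.
Retained (n=13): Σ = 6327, mean = 6327/13 = 486.692

486.7 ms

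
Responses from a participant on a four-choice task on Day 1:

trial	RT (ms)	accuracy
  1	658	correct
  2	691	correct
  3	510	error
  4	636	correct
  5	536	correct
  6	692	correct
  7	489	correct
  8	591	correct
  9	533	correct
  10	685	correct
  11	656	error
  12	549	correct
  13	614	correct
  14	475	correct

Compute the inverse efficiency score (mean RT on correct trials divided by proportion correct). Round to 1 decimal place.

Correct trials (n=12): 658, 691, 636, 536, 692, 489, 591, 533, 685, 549, 614, 475
Mean correct RT = 7149/12 = 595.7500 ms
Proportion correct = 12/14
IES = 595.7500 / (12/14) = 695.042 ms

695.0 ms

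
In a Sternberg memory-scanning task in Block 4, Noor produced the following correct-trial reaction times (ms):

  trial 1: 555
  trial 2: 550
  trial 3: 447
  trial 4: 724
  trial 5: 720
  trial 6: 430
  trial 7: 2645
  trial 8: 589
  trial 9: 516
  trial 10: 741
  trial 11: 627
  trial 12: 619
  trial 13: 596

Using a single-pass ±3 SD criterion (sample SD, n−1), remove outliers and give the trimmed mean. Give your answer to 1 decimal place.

592.8 ms

n = 13, ΣRT = 9759, M = 750.692
Σ(x−M)² = 4001592.77; s = √(4001592.77/12) = 577.465
Cutoffs: 750.692 ± 3·577.465 → [-981.7, 2483.1]
Outside: 2645 → excluded.
Retained (n=12): Σ = 7114, mean = 7114/12 = 592.833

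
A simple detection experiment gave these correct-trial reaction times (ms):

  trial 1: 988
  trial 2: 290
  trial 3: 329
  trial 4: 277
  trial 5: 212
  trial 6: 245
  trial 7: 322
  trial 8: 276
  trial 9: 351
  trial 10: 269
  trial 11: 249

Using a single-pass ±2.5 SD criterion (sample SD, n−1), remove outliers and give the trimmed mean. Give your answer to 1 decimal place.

282.0 ms

n = 11, ΣRT = 3808, M = 346.182
Σ(x−M)² = 469345.64; s = √(469345.64/10) = 216.644
Cutoffs: 346.182 ± 2.5·216.644 → [-195.4, 887.8]
Outside: 988 → excluded.
Retained (n=10): Σ = 2820, mean = 2820/10 = 282.000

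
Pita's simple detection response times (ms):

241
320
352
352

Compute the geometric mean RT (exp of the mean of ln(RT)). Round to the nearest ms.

313 ms

ln(RT): 5.4848, 5.7683, 5.8636, 5.8636
Mean ln(RT) = 22.9804/4 = 5.74510
Geometric mean = exp(5.74510) = 312.65 ms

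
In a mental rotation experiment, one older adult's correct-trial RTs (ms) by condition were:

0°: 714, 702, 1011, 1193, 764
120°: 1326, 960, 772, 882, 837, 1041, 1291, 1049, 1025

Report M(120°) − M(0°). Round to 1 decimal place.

143.5 ms

M(0°) = 4384/5 = 876.800
M(120°) = 9183/9 = 1020.333
Difference = 1020.333 − 876.800 = 143.533 ms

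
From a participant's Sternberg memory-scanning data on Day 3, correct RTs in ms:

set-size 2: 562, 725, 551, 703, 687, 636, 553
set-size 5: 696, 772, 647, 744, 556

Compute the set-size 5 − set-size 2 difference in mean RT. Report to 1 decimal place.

M(set-size 2) = 4417/7 = 631.000
M(set-size 5) = 3415/5 = 683.000
Difference = 683.000 − 631.000 = 52.000 ms

52.0 ms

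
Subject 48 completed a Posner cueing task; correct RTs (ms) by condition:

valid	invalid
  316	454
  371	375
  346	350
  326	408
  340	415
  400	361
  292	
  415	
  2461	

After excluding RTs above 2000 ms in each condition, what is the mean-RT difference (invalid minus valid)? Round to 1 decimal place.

valid: exclude 2461
M(valid) = 2806/8 = 350.750
M(invalid) = 2363/6 = 393.833
Difference = 393.833 − 350.750 = 43.083 ms

43.1 ms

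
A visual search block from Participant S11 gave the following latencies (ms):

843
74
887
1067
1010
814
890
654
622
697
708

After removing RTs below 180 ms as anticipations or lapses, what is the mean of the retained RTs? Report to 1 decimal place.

Excluded: 74
Retained (n=10): Σ = 8192
Mean = 8192/10 = 819.2000

819.2 ms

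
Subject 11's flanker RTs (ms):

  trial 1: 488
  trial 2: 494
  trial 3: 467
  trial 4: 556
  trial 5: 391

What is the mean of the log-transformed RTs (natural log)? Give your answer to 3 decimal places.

6.166

ln(RT): 6.1903, 6.2025, 6.1463, 6.3208, 5.9687
Σ ln(RT) = 30.8287
Mean = 30.8287/5 = 6.16573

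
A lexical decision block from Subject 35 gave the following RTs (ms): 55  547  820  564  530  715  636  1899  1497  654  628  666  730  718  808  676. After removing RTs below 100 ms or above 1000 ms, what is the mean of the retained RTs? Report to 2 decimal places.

Excluded: 55, 1497, 1899
Retained (n=13): Σ = 8692
Mean = 8692/13 = 668.6154

668.62 ms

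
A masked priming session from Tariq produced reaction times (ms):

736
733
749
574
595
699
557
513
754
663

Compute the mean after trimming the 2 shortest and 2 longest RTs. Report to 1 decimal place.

Sorted: 513, 557, 574, 595, 663, 699, 733, 736, 749, 754
Drop lowest 2 (513, 557) and highest 2 (749, 754)
Remaining (n=6): Σ = 4000, mean = 4000/6 = 666.667

666.7 ms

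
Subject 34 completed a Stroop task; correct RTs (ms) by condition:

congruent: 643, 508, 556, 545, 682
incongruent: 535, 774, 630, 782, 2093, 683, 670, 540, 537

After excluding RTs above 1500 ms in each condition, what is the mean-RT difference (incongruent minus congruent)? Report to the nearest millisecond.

incongruent: exclude 2093
M(congruent) = 2934/5 = 586.800
M(incongruent) = 5151/8 = 643.875
Difference = 643.875 − 586.800 = 57.075 ms

57 ms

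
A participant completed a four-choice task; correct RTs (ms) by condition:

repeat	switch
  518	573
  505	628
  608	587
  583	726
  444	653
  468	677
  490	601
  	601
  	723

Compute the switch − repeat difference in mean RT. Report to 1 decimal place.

M(repeat) = 3616/7 = 516.571
M(switch) = 5769/9 = 641.000
Difference = 641.000 − 516.571 = 124.429 ms

124.4 ms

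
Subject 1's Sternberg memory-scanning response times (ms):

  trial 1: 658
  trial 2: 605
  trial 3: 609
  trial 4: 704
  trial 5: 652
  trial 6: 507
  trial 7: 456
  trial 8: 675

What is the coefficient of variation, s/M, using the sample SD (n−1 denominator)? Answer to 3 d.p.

n = 8, Σ = 4866, M = 608.2500
Σ(x−M)² = 51455.500; s = √(51455.500/7) = 85.7367
CV = 85.7367 / 608.2500 = 0.14096

0.141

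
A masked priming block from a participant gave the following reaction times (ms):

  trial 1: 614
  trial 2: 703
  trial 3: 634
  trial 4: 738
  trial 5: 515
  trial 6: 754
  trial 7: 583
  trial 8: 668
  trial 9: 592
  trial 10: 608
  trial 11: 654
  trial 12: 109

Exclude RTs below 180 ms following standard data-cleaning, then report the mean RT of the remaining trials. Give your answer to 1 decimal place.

642.1 ms

Excluded: 109
Retained (n=11): Σ = 7063
Mean = 7063/11 = 642.0909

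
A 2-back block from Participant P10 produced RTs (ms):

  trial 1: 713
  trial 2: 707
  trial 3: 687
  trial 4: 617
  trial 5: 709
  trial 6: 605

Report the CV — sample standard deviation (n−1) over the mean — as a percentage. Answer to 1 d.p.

n = 6, Σ = 4038, M = 673.0000
Σ(x−M)² = 12008.000; s = √(12008.000/5) = 49.0061
CV = 49.0061 / 673.0000 = 0.07282 = 7.282%

7.3%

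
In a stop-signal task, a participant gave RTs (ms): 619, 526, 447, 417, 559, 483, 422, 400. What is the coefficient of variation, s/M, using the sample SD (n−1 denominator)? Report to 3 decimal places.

n = 8, Σ = 3873, M = 484.1250
Σ(x−M)² = 42372.875; s = √(42372.875/7) = 77.8027
CV = 77.8027 / 484.1250 = 0.16071

0.161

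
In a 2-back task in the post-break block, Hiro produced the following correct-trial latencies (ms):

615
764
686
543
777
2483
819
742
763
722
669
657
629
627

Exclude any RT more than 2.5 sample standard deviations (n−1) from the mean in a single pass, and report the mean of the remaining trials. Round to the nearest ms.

n = 14, ΣRT = 11496, M = 821.143
Σ(x−M)² = 3049283.71; s = √(3049283.71/13) = 484.314
Cutoffs: 821.143 ± 2.5·484.314 → [-389.6, 2031.9]
Outside: 2483 → excluded.
Retained (n=13): Σ = 9013, mean = 9013/13 = 693.308

693 ms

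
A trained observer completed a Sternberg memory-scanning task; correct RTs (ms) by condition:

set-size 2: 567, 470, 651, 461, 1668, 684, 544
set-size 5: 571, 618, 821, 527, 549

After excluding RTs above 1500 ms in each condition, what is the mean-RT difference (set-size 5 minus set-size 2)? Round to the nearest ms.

54 ms

set-size 2: exclude 1668
M(set-size 2) = 3377/6 = 562.833
M(set-size 5) = 3086/5 = 617.200
Difference = 617.200 − 562.833 = 54.367 ms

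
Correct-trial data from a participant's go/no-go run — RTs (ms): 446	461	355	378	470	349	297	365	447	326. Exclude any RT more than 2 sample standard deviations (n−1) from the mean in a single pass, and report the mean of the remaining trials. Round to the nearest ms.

389 ms

n = 10, ΣRT = 3894, M = 389.400
Σ(x−M)² = 34242.40; s = √(34242.40/9) = 61.682
Cutoffs: 389.400 ± 2·61.682 → [266.0, 512.8]
No RTs fall outside the cutoffs; all 10 retained. Mean = 3894/10 = 389.400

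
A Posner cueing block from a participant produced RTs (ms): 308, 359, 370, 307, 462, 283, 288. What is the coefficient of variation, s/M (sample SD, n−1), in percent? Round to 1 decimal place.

18.7%

n = 7, Σ = 2377, M = 339.5714
Σ(x−M)² = 24209.714; s = √(24209.714/6) = 63.5213
CV = 63.5213 / 339.5714 = 0.18706 = 18.706%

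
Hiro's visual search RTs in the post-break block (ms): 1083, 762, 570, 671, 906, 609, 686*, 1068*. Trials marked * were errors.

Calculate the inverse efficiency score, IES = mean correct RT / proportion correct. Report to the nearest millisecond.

1022 ms

Correct trials (n=6): 1083, 762, 570, 671, 906, 609
Mean correct RT = 4601/6 = 766.8333 ms
Proportion correct = 6/8
IES = 766.8333 / (6/8) = 1022.444 ms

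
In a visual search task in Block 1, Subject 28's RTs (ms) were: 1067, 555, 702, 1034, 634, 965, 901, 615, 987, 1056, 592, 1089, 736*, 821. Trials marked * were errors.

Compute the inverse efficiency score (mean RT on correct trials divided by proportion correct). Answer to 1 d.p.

912.7 ms

Correct trials (n=13): 1067, 555, 702, 1034, 634, 965, 901, 615, 987, 1056, 592, 1089, 821
Mean correct RT = 11018/13 = 847.5385 ms
Proportion correct = 13/14
IES = 847.5385 / (13/14) = 912.734 ms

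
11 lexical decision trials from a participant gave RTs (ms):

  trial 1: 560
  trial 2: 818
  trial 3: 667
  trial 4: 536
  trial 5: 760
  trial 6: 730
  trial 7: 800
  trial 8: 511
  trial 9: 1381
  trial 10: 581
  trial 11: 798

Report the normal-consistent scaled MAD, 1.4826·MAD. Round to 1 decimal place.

130.5 ms

Sorted: 511, 536, 560, 581, 667, 730, 760, 798, 800, 818, 1381 → median = 730
|x − 730| sorted: 0, 30, 63, 68, 70, 88, 149, 170, 194, 219, 651 → MAD = 88
Robust SD ≈ 1.4826 × 88 = 130.469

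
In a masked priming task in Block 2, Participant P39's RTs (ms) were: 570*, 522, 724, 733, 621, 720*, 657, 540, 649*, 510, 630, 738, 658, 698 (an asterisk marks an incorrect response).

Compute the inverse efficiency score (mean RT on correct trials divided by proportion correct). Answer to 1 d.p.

Correct trials (n=11): 522, 724, 733, 621, 657, 540, 510, 630, 738, 658, 698
Mean correct RT = 7031/11 = 639.1818 ms
Proportion correct = 11/14
IES = 639.1818 / (11/14) = 813.504 ms

813.5 ms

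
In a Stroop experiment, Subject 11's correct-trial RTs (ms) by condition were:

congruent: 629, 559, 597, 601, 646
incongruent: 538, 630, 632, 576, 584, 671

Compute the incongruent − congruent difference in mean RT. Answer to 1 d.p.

-1.2 ms

M(congruent) = 3032/5 = 606.400
M(incongruent) = 3631/6 = 605.167
Difference = 605.167 − 606.400 = -1.233 ms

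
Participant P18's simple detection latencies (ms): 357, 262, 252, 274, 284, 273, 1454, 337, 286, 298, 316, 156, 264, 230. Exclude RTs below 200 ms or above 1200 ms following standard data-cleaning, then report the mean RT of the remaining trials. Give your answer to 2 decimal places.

286.08 ms

Excluded: 156, 1454
Retained (n=12): Σ = 3433
Mean = 3433/12 = 286.0833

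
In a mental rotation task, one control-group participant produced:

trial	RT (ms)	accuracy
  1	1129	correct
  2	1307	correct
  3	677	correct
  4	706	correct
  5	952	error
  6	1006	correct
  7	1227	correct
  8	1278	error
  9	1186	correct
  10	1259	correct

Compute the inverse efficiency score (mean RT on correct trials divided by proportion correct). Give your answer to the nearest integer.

1328 ms

Correct trials (n=8): 1129, 1307, 677, 706, 1006, 1227, 1186, 1259
Mean correct RT = 8497/8 = 1062.1250 ms
Proportion correct = 8/10
IES = 1062.1250 / (8/10) = 1327.656 ms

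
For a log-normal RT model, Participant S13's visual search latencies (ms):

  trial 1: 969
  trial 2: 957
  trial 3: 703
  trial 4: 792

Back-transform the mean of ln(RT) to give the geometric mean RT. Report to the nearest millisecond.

848 ms

ln(RT): 6.8763, 6.8638, 6.5554, 6.6746
Mean ln(RT) = 26.9700/4 = 6.74250
Geometric mean = exp(6.74250) = 847.67 ms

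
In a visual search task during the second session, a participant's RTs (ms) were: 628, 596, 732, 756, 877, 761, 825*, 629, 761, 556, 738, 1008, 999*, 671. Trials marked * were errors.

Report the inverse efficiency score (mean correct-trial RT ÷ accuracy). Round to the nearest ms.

Correct trials (n=12): 628, 596, 732, 756, 877, 761, 629, 761, 556, 738, 1008, 671
Mean correct RT = 8713/12 = 726.0833 ms
Proportion correct = 12/14
IES = 726.0833 / (12/14) = 847.097 ms

847 ms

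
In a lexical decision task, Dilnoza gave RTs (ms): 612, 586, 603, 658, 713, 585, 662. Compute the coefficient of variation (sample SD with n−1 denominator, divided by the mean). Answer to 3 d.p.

0.076

n = 7, Σ = 4419, M = 631.2857
Σ(x−M)² = 13699.429; s = √(13699.429/6) = 47.7832
CV = 47.7832 / 631.2857 = 0.07569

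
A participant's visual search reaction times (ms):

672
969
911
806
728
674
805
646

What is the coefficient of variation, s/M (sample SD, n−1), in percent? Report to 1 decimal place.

n = 8, Σ = 6211, M = 776.3750
Σ(x−M)² = 97637.875; s = √(97637.875/7) = 118.1028
CV = 118.1028 / 776.3750 = 0.15212 = 15.212%

15.2%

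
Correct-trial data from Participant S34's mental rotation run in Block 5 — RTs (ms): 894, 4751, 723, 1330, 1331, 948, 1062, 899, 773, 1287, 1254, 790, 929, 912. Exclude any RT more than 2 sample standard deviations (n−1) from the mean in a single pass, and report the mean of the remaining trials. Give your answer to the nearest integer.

1010 ms

n = 14, ΣRT = 17883, M = 1277.357
Σ(x−M)² = 13571497.21; s = √(13571497.21/13) = 1021.744
Cutoffs: 1277.357 ± 2·1021.744 → [-766.1, 3320.8]
Outside: 4751 → excluded.
Retained (n=13): Σ = 13132, mean = 13132/13 = 1010.154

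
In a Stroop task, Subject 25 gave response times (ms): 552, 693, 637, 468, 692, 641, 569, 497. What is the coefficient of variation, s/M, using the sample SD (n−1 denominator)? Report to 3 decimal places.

n = 8, Σ = 4749, M = 593.6250
Σ(x−M)² = 51135.875; s = √(51135.875/7) = 85.4700
CV = 85.4700 / 593.6250 = 0.14398

0.144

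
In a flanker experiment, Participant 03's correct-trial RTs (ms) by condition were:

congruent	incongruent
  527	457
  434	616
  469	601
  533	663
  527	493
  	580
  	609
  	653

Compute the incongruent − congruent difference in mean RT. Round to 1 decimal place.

86.0 ms

M(congruent) = 2490/5 = 498.000
M(incongruent) = 4672/8 = 584.000
Difference = 584.000 − 498.000 = 86.000 ms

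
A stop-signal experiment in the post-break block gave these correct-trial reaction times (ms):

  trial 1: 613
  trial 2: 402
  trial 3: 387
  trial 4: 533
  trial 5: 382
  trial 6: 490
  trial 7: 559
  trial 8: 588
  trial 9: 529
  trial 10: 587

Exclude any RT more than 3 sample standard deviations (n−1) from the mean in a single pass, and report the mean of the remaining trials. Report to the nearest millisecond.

n = 10, ΣRT = 5070, M = 507.000
Σ(x−M)² = 69400.00; s = √(69400.00/9) = 87.813
Cutoffs: 507.000 ± 3·87.813 → [243.6, 770.4]
No RTs fall outside the cutoffs; all 10 retained. Mean = 5070/10 = 507.000

507 ms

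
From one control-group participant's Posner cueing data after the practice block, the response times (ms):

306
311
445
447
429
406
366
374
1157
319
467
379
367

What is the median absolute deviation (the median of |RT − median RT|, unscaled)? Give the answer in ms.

60 ms

Sorted: 306, 311, 319, 366, 367, 374, 379, 406, 429, 445, 447, 467, 1157 → median = 379
|x − 379|: 73, 68, 66, 68, 50, 27, 13, 5, 778, 60, 88, 0, 12
Sorted deviations: 0, 5, 12, 13, 27, 50, 60, 66, 68, 68, 73, 88, 778 → MAD = 60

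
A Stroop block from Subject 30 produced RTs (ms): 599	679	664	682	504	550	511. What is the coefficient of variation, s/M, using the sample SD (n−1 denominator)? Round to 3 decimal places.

n = 7, Σ = 4189, M = 598.4286
Σ(x−M)² = 36681.714; s = √(36681.714/6) = 78.1896
CV = 78.1896 / 598.4286 = 0.13066

0.131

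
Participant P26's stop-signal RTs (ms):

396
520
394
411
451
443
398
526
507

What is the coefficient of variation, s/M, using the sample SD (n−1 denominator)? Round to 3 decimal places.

0.122

n = 9, Σ = 4046, M = 449.5556
Σ(x−M)² = 24250.222; s = √(24250.222/8) = 55.0570
CV = 55.0570 / 449.5556 = 0.12247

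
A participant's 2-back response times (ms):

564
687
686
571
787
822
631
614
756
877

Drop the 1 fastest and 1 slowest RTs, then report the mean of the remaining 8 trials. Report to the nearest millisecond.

Sorted: 564, 571, 614, 631, 686, 687, 756, 787, 822, 877
Drop lowest 1 (564) and highest 1 (877)
Remaining (n=8): Σ = 5554, mean = 5554/8 = 694.250

694 ms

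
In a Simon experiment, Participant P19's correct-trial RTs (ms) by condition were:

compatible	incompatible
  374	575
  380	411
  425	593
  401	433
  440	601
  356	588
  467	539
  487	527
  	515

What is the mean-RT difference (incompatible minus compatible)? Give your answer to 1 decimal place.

M(compatible) = 3330/8 = 416.250
M(incompatible) = 4782/9 = 531.333
Difference = 531.333 − 416.250 = 115.083 ms

115.1 ms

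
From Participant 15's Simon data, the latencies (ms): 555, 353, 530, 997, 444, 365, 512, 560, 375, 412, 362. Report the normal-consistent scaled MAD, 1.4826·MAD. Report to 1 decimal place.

Sorted: 353, 362, 365, 375, 412, 444, 512, 530, 555, 560, 997 → median = 444
|x − 444| sorted: 0, 32, 68, 69, 79, 82, 86, 91, 111, 116, 553 → MAD = 82
Robust SD ≈ 1.4826 × 82 = 121.573

121.6 ms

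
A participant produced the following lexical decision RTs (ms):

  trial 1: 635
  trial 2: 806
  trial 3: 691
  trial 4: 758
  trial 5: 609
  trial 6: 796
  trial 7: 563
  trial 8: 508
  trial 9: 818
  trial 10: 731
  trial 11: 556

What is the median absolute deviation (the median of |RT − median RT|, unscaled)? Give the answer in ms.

Sorted: 508, 556, 563, 609, 635, 691, 731, 758, 796, 806, 818 → median = 691
|x − 691|: 56, 115, 0, 67, 82, 105, 128, 183, 127, 40, 135
Sorted deviations: 0, 40, 56, 67, 82, 105, 115, 127, 128, 135, 183 → MAD = 105

105 ms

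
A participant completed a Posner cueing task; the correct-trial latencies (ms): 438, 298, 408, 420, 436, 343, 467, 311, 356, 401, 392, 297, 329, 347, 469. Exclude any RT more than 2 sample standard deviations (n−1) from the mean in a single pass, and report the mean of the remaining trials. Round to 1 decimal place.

380.8 ms

n = 15, ΣRT = 5712, M = 380.800
Σ(x−M)² = 48958.40; s = √(48958.40/14) = 59.136
Cutoffs: 380.800 ± 2·59.136 → [262.5, 499.1]
No RTs fall outside the cutoffs; all 15 retained. Mean = 5712/15 = 380.800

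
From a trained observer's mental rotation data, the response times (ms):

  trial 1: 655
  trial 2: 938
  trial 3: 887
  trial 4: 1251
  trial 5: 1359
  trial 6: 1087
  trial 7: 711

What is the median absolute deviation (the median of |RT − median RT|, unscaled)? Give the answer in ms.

227 ms

Sorted: 655, 711, 887, 938, 1087, 1251, 1359 → median = 938
|x − 938|: 283, 0, 51, 313, 421, 149, 227
Sorted deviations: 0, 51, 149, 227, 283, 313, 421 → MAD = 227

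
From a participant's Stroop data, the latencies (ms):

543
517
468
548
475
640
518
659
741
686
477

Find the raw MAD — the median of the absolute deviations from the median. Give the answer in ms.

Sorted: 468, 475, 477, 517, 518, 543, 548, 640, 659, 686, 741 → median = 543
|x − 543|: 0, 26, 75, 5, 68, 97, 25, 116, 198, 143, 66
Sorted deviations: 0, 5, 25, 26, 66, 68, 75, 97, 116, 143, 198 → MAD = 68

68 ms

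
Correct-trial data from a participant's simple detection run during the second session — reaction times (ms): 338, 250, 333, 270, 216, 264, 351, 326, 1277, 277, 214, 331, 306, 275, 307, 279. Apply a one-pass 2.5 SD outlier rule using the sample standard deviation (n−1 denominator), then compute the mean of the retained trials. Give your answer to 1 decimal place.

n = 16, ΣRT = 5614, M = 350.875
Σ(x−M)² = 940715.75; s = √(940715.75/15) = 250.428
Cutoffs: 350.875 ± 2.5·250.428 → [-275.2, 976.9]
Outside: 1277 → excluded.
Retained (n=15): Σ = 4337, mean = 4337/15 = 289.133

289.1 ms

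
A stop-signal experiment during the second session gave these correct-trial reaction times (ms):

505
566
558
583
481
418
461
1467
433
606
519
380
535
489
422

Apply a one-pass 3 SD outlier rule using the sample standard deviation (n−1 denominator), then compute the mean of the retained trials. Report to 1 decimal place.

496.9 ms

n = 15, ΣRT = 8423, M = 561.533
Σ(x−M)² = 939449.73; s = √(939449.73/14) = 259.044
Cutoffs: 561.533 ± 3·259.044 → [-215.6, 1338.7]
Outside: 1467 → excluded.
Retained (n=14): Σ = 6956, mean = 6956/14 = 496.857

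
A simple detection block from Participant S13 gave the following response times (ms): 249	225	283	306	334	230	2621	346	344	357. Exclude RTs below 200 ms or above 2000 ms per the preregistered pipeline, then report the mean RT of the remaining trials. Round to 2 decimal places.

Excluded: 2621
Retained (n=9): Σ = 2674
Mean = 2674/9 = 297.1111

297.11 ms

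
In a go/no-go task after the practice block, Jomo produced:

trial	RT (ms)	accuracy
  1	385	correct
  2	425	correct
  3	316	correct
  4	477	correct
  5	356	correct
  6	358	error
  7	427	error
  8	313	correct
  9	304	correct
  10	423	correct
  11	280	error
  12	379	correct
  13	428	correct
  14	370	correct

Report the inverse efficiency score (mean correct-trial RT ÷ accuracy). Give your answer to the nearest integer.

Correct trials (n=11): 385, 425, 316, 477, 356, 313, 304, 423, 379, 428, 370
Mean correct RT = 4176/11 = 379.6364 ms
Proportion correct = 11/14
IES = 379.6364 / (11/14) = 483.174 ms

483 ms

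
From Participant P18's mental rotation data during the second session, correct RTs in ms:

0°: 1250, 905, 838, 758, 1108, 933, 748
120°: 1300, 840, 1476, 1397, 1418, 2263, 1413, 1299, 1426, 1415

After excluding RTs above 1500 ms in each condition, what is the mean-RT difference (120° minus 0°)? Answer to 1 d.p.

397.3 ms

120°: exclude 2263
M(0°) = 6540/7 = 934.286
M(120°) = 11984/9 = 1331.556
Difference = 1331.556 − 934.286 = 397.270 ms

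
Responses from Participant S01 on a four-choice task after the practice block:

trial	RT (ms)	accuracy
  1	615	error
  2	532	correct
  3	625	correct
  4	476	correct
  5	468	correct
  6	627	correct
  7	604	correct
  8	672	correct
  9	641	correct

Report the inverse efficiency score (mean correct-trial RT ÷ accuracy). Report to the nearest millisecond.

653 ms

Correct trials (n=8): 532, 625, 476, 468, 627, 604, 672, 641
Mean correct RT = 4645/8 = 580.6250 ms
Proportion correct = 8/9
IES = 580.6250 / (8/9) = 653.203 ms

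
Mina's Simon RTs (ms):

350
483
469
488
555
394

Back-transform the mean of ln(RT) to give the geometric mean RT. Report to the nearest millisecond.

451 ms

ln(RT): 5.8579, 6.1800, 6.1506, 6.1903, 6.3190, 5.9764
Mean ln(RT) = 36.6742/6 = 6.11236
Geometric mean = exp(6.11236) = 451.40 ms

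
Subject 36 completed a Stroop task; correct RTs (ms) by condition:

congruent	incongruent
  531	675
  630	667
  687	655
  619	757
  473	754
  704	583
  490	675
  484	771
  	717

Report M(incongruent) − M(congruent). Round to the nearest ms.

118 ms

M(congruent) = 4618/8 = 577.250
M(incongruent) = 6254/9 = 694.889
Difference = 694.889 − 577.250 = 117.639 ms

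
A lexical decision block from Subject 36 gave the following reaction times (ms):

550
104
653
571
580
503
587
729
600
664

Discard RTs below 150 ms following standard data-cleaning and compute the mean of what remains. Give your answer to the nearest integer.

Excluded: 104
Retained (n=9): Σ = 5437
Mean = 5437/9 = 604.1111

604 ms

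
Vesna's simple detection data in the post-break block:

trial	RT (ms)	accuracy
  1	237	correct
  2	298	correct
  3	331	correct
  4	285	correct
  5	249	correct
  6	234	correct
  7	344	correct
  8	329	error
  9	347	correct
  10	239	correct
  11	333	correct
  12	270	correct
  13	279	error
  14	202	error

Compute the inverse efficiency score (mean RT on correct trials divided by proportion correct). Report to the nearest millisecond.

Correct trials (n=11): 237, 298, 331, 285, 249, 234, 344, 347, 239, 333, 270
Mean correct RT = 3167/11 = 287.9091 ms
Proportion correct = 11/14
IES = 287.9091 / (11/14) = 366.430 ms

366 ms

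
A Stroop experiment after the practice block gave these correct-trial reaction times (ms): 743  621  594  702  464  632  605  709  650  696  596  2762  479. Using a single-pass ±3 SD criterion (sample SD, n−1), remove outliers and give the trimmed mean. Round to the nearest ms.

n = 13, ΣRT = 10253, M = 788.692
Σ(x−M)² = 4300510.77; s = √(4300510.77/12) = 598.645
Cutoffs: 788.692 ± 3·598.645 → [-1007.2, 2584.6]
Outside: 2762 → excluded.
Retained (n=12): Σ = 7491, mean = 7491/12 = 624.250

624 ms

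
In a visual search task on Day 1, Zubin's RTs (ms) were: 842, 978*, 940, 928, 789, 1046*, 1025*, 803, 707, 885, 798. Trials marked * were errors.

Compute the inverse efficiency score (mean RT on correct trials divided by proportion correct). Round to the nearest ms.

1150 ms

Correct trials (n=8): 842, 940, 928, 789, 803, 707, 885, 798
Mean correct RT = 6692/8 = 836.5000 ms
Proportion correct = 8/11
IES = 836.5000 / (8/11) = 1150.188 ms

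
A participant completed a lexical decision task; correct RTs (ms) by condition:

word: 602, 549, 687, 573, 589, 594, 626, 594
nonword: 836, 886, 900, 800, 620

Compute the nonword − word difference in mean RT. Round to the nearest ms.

M(word) = 4814/8 = 601.750
M(nonword) = 4042/5 = 808.400
Difference = 808.400 − 601.750 = 206.650 ms

207 ms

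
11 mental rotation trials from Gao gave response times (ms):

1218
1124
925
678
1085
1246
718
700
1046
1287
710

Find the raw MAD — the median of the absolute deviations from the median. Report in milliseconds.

200 ms

Sorted: 678, 700, 710, 718, 925, 1046, 1085, 1124, 1218, 1246, 1287 → median = 1046
|x − 1046|: 172, 78, 121, 368, 39, 200, 328, 346, 0, 241, 336
Sorted deviations: 0, 39, 78, 121, 172, 200, 241, 328, 336, 346, 368 → MAD = 200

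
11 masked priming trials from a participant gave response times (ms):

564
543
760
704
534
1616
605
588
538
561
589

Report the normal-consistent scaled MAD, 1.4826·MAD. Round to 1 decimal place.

66.7 ms

Sorted: 534, 538, 543, 561, 564, 588, 589, 605, 704, 760, 1616 → median = 588
|x − 588| sorted: 0, 1, 17, 24, 27, 45, 50, 54, 116, 172, 1028 → MAD = 45
Robust SD ≈ 1.4826 × 45 = 66.717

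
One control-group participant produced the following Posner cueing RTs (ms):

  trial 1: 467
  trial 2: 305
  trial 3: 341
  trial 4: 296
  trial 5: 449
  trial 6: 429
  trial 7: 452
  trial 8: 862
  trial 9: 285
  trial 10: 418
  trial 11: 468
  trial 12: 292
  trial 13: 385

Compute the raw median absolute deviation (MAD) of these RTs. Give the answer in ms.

Sorted: 285, 292, 296, 305, 341, 385, 418, 429, 449, 452, 467, 468, 862 → median = 418
|x − 418|: 49, 113, 77, 122, 31, 11, 34, 444, 133, 0, 50, 126, 33
Sorted deviations: 0, 11, 31, 33, 34, 49, 50, 77, 113, 122, 126, 133, 444 → MAD = 50

50 ms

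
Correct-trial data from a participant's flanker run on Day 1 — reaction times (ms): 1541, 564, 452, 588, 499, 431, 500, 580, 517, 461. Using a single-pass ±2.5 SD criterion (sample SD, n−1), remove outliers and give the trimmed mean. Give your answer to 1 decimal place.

510.2 ms

n = 10, ΣRT = 6133, M = 613.300
Σ(x−M)² = 982428.10; s = √(982428.10/9) = 330.392
Cutoffs: 613.300 ± 2.5·330.392 → [-212.7, 1439.3]
Outside: 1541 → excluded.
Retained (n=9): Σ = 4592, mean = 4592/9 = 510.222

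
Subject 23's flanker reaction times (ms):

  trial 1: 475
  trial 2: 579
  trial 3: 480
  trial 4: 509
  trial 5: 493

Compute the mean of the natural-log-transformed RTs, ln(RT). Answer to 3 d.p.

6.226

ln(RT): 6.1633, 6.3613, 6.1738, 6.2324, 6.2005
Σ ln(RT) = 31.1314
Mean = 31.1314/5 = 6.22627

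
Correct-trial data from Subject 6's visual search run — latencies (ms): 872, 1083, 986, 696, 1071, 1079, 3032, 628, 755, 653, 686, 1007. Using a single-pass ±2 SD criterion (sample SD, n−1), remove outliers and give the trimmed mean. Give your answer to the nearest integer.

n = 12, ΣRT = 12548, M = 1045.667
Σ(x−M)² = 4648628.67; s = √(4648628.67/11) = 650.079
Cutoffs: 1045.667 ± 2·650.079 → [-254.5, 2345.8]
Outside: 3032 → excluded.
Retained (n=11): Σ = 9516, mean = 9516/11 = 865.091

865 ms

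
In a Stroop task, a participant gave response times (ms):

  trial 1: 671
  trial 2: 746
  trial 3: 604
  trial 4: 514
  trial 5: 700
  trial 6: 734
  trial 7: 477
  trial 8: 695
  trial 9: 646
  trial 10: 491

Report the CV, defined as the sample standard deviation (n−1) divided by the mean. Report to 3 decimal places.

n = 10, Σ = 6278, M = 627.8000
Σ(x−M)² = 92147.600; s = √(92147.600/9) = 101.1861
CV = 101.1861 / 627.8000 = 0.16118

0.161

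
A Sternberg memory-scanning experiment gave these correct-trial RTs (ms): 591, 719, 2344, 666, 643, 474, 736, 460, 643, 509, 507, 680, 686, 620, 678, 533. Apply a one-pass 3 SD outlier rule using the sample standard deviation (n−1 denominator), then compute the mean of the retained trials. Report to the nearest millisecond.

610 ms

n = 16, ΣRT = 11489, M = 718.062
Σ(x−M)² = 2936482.94; s = √(2936482.94/15) = 442.454
Cutoffs: 718.062 ± 3·442.454 → [-609.3, 2045.4]
Outside: 2344 → excluded.
Retained (n=15): Σ = 9145, mean = 9145/15 = 609.667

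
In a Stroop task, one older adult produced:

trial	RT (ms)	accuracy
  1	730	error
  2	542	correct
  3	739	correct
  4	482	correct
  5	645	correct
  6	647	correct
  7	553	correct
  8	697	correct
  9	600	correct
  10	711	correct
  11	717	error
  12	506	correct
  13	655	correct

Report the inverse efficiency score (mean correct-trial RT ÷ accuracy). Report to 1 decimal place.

Correct trials (n=11): 542, 739, 482, 645, 647, 553, 697, 600, 711, 506, 655
Mean correct RT = 6777/11 = 616.0909 ms
Proportion correct = 11/13
IES = 616.0909 / (11/13) = 728.107 ms

728.1 ms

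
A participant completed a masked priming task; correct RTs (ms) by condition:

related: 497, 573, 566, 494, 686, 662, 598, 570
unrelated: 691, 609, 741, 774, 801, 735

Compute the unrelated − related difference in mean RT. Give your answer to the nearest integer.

144 ms

M(related) = 4646/8 = 580.750
M(unrelated) = 4351/6 = 725.167
Difference = 725.167 − 580.750 = 144.417 ms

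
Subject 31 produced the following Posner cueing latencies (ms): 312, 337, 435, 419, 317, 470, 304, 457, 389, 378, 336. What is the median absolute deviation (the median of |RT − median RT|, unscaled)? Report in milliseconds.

57 ms

Sorted: 304, 312, 317, 336, 337, 378, 389, 419, 435, 457, 470 → median = 378
|x − 378|: 66, 41, 57, 41, 61, 92, 74, 79, 11, 0, 42
Sorted deviations: 0, 11, 41, 41, 42, 57, 61, 66, 74, 79, 92 → MAD = 57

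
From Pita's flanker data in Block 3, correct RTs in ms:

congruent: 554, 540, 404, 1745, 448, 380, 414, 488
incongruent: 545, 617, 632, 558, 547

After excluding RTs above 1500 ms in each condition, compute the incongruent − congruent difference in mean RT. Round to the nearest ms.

119 ms

congruent: exclude 1745
M(congruent) = 3228/7 = 461.143
M(incongruent) = 2899/5 = 579.800
Difference = 579.800 − 461.143 = 118.657 ms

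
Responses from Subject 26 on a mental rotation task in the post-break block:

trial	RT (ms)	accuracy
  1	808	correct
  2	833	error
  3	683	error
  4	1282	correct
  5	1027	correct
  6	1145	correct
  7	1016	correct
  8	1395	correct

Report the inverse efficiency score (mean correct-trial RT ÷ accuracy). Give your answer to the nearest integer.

Correct trials (n=6): 808, 1282, 1027, 1145, 1016, 1395
Mean correct RT = 6673/6 = 1112.1667 ms
Proportion correct = 6/8
IES = 1112.1667 / (6/8) = 1482.889 ms

1483 ms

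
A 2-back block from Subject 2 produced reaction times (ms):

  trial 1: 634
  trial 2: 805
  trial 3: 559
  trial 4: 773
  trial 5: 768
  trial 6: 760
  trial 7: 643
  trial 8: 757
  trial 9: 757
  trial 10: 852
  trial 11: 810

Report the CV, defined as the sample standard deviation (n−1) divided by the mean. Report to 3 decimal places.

n = 11, Σ = 8118, M = 738.0000
Σ(x−M)² = 77882.000; s = √(77882.000/10) = 88.2508
CV = 88.2508 / 738.0000 = 0.11958

0.120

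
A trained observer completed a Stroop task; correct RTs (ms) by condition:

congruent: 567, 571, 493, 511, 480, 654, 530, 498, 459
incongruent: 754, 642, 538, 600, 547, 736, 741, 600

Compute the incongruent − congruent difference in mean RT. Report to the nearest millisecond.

M(congruent) = 4763/9 = 529.222
M(incongruent) = 5158/8 = 644.750
Difference = 644.750 − 529.222 = 115.528 ms

116 ms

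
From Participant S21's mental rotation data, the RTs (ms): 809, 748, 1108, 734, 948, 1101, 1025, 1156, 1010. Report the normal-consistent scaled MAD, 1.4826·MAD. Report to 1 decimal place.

Sorted: 734, 748, 809, 948, 1010, 1025, 1101, 1108, 1156 → median = 1010
|x − 1010| sorted: 0, 15, 62, 91, 98, 146, 201, 262, 276 → MAD = 98
Robust SD ≈ 1.4826 × 98 = 145.295

145.3 ms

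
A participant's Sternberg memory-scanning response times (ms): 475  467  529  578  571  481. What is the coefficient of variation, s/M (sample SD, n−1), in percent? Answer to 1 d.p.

n = 6, Σ = 3101, M = 516.8333
Σ(x−M)² = 12340.833; s = √(12340.833/5) = 49.6806
CV = 49.6806 / 516.8333 = 0.09613 = 9.613%

9.6%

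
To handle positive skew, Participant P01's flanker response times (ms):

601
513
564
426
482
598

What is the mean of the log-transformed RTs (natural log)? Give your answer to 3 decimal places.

6.267

ln(RT): 6.3986, 6.2403, 6.3351, 6.0544, 6.1779, 6.3936
Σ ln(RT) = 37.5999
Mean = 37.5999/6 = 6.26665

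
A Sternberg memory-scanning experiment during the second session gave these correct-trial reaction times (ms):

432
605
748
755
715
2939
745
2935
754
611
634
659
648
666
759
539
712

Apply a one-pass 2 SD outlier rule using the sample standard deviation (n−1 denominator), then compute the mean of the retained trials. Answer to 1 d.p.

n = 17, ΣRT = 15856, M = 932.706
Σ(x−M)² = 9226469.53; s = √(9226469.53/16) = 759.378
Cutoffs: 932.706 ± 2·759.378 → [-586.0, 2451.5]
Outside: 2935, 2939 → excluded.
Retained (n=15): Σ = 9982, mean = 9982/15 = 665.467

665.5 ms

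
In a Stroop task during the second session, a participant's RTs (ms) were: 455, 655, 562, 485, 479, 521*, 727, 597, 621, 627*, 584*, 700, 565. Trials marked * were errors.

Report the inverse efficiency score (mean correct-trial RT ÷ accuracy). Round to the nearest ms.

Correct trials (n=10): 455, 655, 562, 485, 479, 727, 597, 621, 700, 565
Mean correct RT = 5846/10 = 584.6000 ms
Proportion correct = 10/13
IES = 584.6000 / (10/13) = 759.980 ms

760 ms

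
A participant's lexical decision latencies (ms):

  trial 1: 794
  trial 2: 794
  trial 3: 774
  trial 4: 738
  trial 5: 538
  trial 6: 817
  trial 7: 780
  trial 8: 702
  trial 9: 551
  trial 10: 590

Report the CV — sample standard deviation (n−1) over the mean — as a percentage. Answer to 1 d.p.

n = 10, Σ = 7078, M = 707.8000
Σ(x−M)² = 104621.600; s = √(104621.600/9) = 107.8175
CV = 107.8175 / 707.8000 = 0.15233 = 15.233%

15.2%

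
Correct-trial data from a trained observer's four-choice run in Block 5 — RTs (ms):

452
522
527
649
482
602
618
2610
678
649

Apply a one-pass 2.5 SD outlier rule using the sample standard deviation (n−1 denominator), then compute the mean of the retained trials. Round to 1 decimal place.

n = 10, ΣRT = 7789, M = 778.900
Σ(x−M)² = 3778502.90; s = √(3778502.90/9) = 647.946
Cutoffs: 778.900 ± 2.5·647.946 → [-841.0, 2398.8]
Outside: 2610 → excluded.
Retained (n=9): Σ = 5179, mean = 5179/9 = 575.444

575.4 ms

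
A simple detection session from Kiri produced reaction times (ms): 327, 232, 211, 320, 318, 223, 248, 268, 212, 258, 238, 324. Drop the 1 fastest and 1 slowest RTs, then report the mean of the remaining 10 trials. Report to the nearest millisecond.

Sorted: 211, 212, 223, 232, 238, 248, 258, 268, 318, 320, 324, 327
Drop lowest 1 (211) and highest 1 (327)
Remaining (n=10): Σ = 2641, mean = 2641/10 = 264.100

264 ms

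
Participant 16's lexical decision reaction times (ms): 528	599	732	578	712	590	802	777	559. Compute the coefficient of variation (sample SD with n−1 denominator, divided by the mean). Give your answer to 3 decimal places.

n = 9, Σ = 5877, M = 653.0000
Σ(x−M)² = 84270.000; s = √(84270.000/8) = 102.6341
CV = 102.6341 / 653.0000 = 0.15717

0.157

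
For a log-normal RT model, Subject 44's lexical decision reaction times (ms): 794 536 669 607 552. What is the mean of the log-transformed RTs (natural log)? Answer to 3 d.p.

6.438

ln(RT): 6.6771, 6.2841, 6.5058, 6.4085, 6.3135
Σ ln(RT) = 32.1891
Mean = 32.1891/5 = 6.43782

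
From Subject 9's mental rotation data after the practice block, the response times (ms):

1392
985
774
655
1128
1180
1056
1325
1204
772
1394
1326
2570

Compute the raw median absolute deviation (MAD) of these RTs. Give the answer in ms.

Sorted: 655, 772, 774, 985, 1056, 1128, 1180, 1204, 1325, 1326, 1392, 1394, 2570 → median = 1180
|x − 1180|: 212, 195, 406, 525, 52, 0, 124, 145, 24, 408, 214, 146, 1390
Sorted deviations: 0, 24, 52, 124, 145, 146, 195, 212, 214, 406, 408, 525, 1390 → MAD = 195

195 ms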